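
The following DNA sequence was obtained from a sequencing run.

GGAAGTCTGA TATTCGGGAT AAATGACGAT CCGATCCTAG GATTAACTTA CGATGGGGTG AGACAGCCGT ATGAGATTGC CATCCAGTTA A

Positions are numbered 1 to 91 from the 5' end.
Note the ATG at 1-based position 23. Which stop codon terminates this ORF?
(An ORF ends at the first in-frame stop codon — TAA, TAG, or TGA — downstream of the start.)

Codons from position 23: ATG (23–25), ACG (26–28), ATC (29–31), CGA (32–34), TCC (35–37), TAG (38–40).
The first in-frame stop codon is TAG.

TAG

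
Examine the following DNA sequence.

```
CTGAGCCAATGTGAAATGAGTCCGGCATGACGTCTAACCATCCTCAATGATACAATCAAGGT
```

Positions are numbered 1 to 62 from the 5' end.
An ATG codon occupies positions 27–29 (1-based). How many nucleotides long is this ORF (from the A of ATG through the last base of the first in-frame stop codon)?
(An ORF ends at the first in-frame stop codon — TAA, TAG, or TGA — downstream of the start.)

24

Codons from position 27: ATG (27–29), ACG (30–32), TCT (33–35), AAC (36–38), CAT (39–41), CCT (42–44), CAA (45–47), TGA (48–50).
TGA is the first in-frame stop; ORF spans 27–50, 24 nucleotides.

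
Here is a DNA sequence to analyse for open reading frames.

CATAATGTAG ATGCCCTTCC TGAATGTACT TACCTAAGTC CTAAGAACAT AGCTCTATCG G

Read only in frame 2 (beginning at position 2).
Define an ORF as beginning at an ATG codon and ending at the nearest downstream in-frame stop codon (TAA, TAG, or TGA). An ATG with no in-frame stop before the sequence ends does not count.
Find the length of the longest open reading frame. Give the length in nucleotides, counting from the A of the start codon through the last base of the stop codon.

27

Frame 2: ATA ATG TAG ATG CCC TTC CTG AAT GTA CTT ACC TAA GTC CTA AGA ACA TAG CTC TAT CGG — ATG at 5, stop TAG at 8 → 6 nt; ATG at 11, stop TAA at 35 → 27 nt.
Longest: frame 2, positions 11–37, 27 nt = 9 codons = 8 aa. → 27 nucleotides.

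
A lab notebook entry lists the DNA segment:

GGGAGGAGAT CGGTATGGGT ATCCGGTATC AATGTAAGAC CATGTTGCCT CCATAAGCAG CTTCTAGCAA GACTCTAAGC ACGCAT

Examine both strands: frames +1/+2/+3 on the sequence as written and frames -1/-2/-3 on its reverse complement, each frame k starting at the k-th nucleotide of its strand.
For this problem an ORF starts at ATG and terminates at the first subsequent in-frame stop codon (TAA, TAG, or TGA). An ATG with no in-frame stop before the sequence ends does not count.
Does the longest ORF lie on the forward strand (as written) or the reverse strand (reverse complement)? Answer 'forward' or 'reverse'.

forward

Reverse complement (5'→3'): ATGCGTGCTTAGAGTCTTGCTAGAAGCTGCTTATGGAGGCAACATGGTCTTACATTGATACCGGATACCCATACCGATCTCCTCCC
Frame +1: GGG AGG AGA TCG GTA TGG GTA TCC GGT ATC AAT GTA AGA CCA TGT TGC CTC CAT AAG CAG CTT CTA GCA AGA CTC TAA GCA CGC — no ATG→stop ORF.
Frame +2: GGA GGA GAT CGG TAT GGG TAT CCG GTA TCA ATG TAA GAC CAT GTT GCC TCC ATA AGC AGC TTC TAG CAA GAC TCT AAG CAC GCA — ATG at 32, stop TAA at 35 → 6 nt.
Frame +3: GAG GAG ATC GGT ATG GGT ATC CGG TAT CAA TGT AAG ACC ATG TTG CCT CCA TAA GCA GCT TCT AGC AAG ACT CTA AGC ACG CAT — ATG at 15, stop TAA at 54 → 42 nt; ATG at 42, stop TAA at 54 → 15 nt.
Frame -1: ATG CGT GCT TAG AGT CTT GCT AGA AGC TGC TTA TGG AGG CAA CAT GGT CTT ACA TTG ATA CCG GAT ACC CAT ACC GAT CTC CTC — ATG at 1, stop TAG at 10 → 12 nt.
Frame -2: TGC GTG CTT AGA GTC TTG CTA GAA GCT GCT TAT GGA GGC AAC ATG GTC TTA CAT TGA TAC CGG ATA CCC ATA CCG ATC TCC TCC — ATG at 44, stop TGA at 56 → 15 nt.
Frame -3: GCG TGC TTA GAG TCT TGC TAG AAG CTG CTT ATG GAG GCA ACA TGG TCT TAC ATT GAT ACC GGA TAC CCA TAC CGA TCT CCT CCC — no ATG→stop ORF.
Forward-strand max 42 nt; reverse-strand max 15 nt. The forward strand has the longer ORF.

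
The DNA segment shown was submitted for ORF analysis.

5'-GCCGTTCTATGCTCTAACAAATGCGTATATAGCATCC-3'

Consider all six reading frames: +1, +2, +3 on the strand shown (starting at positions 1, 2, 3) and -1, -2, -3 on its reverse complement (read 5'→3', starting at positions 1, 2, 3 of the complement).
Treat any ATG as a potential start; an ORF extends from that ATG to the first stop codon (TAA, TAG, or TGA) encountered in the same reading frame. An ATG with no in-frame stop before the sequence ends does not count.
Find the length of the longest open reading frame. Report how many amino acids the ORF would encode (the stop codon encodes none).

Reverse complement (5'→3'): GGATGCTATATACGCATTTGTTAGAGCATAGAACGGC
Frame +1: GCC GTT CTA TGC TCT AAC AAA TGC GTA TAT AGC ATC — no ATG→stop ORF.
Frame +2: CCG TTC TAT GCT CTA ACA AAT GCG TAT ATA GCA TCC — no ATG→stop ORF.
Frame +3: CGT TCT ATG CTC TAA CAA ATG CGT ATA TAG CAT — ATG at 9, stop TAA at 15 → 9 nt; ATG at 21, stop TAG at 30 → 12 nt.
Frame -1: GGA TGC TAT ATA CGC ATT TGT TAG AGC ATA GAA CGG — no ATG→stop ORF.
Frame -2: GAT GCT ATA TAC GCA TTT GTT AGA GCA TAG AAC GGC — no ATG→stop ORF.
Frame -3: ATG CTA TAT ACG CAT TTG TTA GAG CAT AGA ACG — no ATG→stop ORF.
Longest: frame +3, positions 21–32, 12 nt = 4 codons = 3 aa. → 3 amino acids.

3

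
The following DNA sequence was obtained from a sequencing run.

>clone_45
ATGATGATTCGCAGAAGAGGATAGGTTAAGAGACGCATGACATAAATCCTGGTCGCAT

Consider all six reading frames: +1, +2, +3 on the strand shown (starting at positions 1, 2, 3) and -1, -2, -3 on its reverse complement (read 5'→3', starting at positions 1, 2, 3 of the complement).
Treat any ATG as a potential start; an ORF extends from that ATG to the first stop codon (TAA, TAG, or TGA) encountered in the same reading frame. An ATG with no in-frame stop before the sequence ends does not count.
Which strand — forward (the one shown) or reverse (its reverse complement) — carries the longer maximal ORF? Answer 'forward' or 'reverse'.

Reverse complement (5'→3'): ATGCGACCAGGATTTATGTCATGCGTCTCTTAACCTATCCTCTTCTGCGAATCATCAT
Frame +1: ATG ATG ATT CGC AGA AGA GGA TAG GTT AAG AGA CGC ATG ACA TAA ATC CTG GTC GCA — ATG at 1, stop TAG at 22 → 24 nt; ATG at 4, stop TAG at 22 → 21 nt; ATG at 37, stop TAA at 43 → 9 nt.
Frame +2: TGA TGA TTC GCA GAA GAG GAT AGG TTA AGA GAC GCA TGA CAT AAA TCC TGG TCG CAT — no ATG→stop ORF.
Frame +3: GAT GAT TCG CAG AAG AGG ATA GGT TAA GAG ACG CAT GAC ATA AAT CCT GGT CGC — no ATG→stop ORF.
Frame -1: ATG CGA CCA GGA TTT ATG TCA TGC GTC TCT TAA CCT ATC CTC TTC TGC GAA TCA TCA — ATG at 1, stop TAA at 31 → 33 nt; ATG at 16, stop TAA at 31 → 18 nt.
Frame -2: TGC GAC CAG GAT TTA TGT CAT GCG TCT CTT AAC CTA TCC TCT TCT GCG AAT CAT CAT — no ATG→stop ORF.
Frame -3: GCG ACC AGG ATT TAT GTC ATG CGT CTC TTA ACC TAT CCT CTT CTG CGA ATC ATC — no ATG→stop ORF.
Forward-strand max 24 nt; reverse-strand max 33 nt. The reverse strand has the longer ORF.

reverse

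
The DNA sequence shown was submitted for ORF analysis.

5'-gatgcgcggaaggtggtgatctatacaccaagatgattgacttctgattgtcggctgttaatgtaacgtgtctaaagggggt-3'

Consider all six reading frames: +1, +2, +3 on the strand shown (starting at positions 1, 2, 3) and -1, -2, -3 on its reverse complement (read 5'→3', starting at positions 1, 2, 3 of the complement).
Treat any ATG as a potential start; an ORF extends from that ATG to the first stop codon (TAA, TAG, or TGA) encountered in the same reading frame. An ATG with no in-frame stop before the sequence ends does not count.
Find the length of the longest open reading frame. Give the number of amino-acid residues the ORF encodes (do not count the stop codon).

5

Reverse complement (5'→3'): ACCCCCTTTAGACACGTTACATTAACAGCCGACAATCAGAAGTCAATCATCTTGGTGTATAGATCACCACCTTCCGCGCATC
Frame +1: GAT GCG CGG AAG GTG GTG ATC TAT ACA CCA AGA TGA TTG ACT TCT GAT TGT CGG CTG TTA ATG TAA CGT GTC TAA AGG GGG — ATG at 61, stop TAA at 64 → 6 nt.
Frame +2: ATG CGC GGA AGG TGG TGA TCT ATA CAC CAA GAT GAT TGA CTT CTG ATT GTC GGC TGT TAA TGT AAC GTG TCT AAA GGG GGT — ATG at 2, stop TGA at 17 → 18 nt.
Frame +3: TGC GCG GAA GGT GGT GAT CTA TAC ACC AAG ATG ATT GAC TTC TGA TTG TCG GCT GTT AAT GTA ACG TGT CTA AAG GGG — ATG at 33, stop TGA at 45 → 15 nt.
Frame -1: ACC CCC TTT AGA CAC GTT ACA TTA ACA GCC GAC AAT CAG AAG TCA ATC ATC TTG GTG TAT AGA TCA CCA CCT TCC GCG CAT — no ATG→stop ORF.
Frame -2: CCC CCT TTA GAC ACG TTA CAT TAA CAG CCG ACA ATC AGA AGT CAA TCA TCT TGG TGT ATA GAT CAC CAC CTT CCG CGC ATC — no ATG→stop ORF.
Frame -3: CCC CTT TAG ACA CGT TAC ATT AAC AGC CGA CAA TCA GAA GTC AAT CAT CTT GGT GTA TAG ATC ACC ACC TTC CGC GCA — no ATG→stop ORF.
Longest: frame +2, positions 2–19, 18 nt = 6 codons = 5 aa. → 5 amino acids.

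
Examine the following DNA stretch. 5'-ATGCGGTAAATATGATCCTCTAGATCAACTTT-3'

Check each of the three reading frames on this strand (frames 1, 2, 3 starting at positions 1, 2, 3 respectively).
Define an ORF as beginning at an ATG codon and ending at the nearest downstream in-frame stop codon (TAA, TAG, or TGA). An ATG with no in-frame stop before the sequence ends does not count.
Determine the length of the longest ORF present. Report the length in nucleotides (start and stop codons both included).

12

Frame 1: ATG CGG TAA ATA TGA TCC TCT AGA TCA ACT — ATG at 1, stop TAA at 7 → 9 nt.
Frame 2: TGC GGT AAA TAT GAT CCT CTA GAT CAA CTT — no ATG→stop ORF.
Frame 3: GCG GTA AAT ATG ATC CTC TAG ATC AAC TTT — ATG at 12, stop TAG at 21 → 12 nt.
Longest: frame 3, positions 12–23, 12 nt = 4 codons = 3 aa. → 12 nucleotides.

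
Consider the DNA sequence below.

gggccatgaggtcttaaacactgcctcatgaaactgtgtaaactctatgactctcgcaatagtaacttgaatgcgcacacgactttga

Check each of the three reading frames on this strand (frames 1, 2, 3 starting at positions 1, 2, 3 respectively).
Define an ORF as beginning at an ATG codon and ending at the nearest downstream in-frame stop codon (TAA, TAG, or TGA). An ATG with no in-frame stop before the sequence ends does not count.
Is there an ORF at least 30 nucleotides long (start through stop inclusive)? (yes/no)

no

Frame 1: GGG CCA TGA GGT CTT AAA CAC TGC CTC ATG AAA CTG TGT AAA CTC TAT GAC TCT CGC AAT AGT AAC TTG AAT GCG CAC ACG ACT TTG — no ATG→stop ORF.
Frame 2: GGC CAT GAG GTC TTA AAC ACT GCC TCA TGA AAC TGT GTA AAC TCT ATG ACT CTC GCA ATA GTA ACT TGA ATG CGC ACA CGA CTT TGA — ATG at 47, stop TGA at 68 → 24 nt; ATG at 71, stop TGA at 86 → 18 nt.
Frame 3: GCC ATG AGG TCT TAA ACA CTG CCT CAT GAA ACT GTG TAA ACT CTA TGA CTC TCG CAA TAG TAA CTT GAA TGC GCA CAC GAC TTT — ATG at 6, stop TAA at 15 → 12 nt.
Largest ORF found is 24 nucleotides < 30, so no.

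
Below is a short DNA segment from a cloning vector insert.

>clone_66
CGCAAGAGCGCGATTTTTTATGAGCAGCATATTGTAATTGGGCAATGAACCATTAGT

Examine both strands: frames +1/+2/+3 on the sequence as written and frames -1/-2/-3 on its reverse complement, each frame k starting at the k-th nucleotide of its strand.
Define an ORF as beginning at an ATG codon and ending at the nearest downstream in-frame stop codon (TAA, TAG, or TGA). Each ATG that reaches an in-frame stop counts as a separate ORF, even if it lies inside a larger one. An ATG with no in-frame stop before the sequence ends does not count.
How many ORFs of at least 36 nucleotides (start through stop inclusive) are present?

Reverse complement (5'→3'): ACTAATGGTTCATTGCCCAATTACAATATGCTGCTCATAAAAAATCGCGCTCTTGCG
Frame +1: CGC AAG AGC GCG ATT TTT TAT GAG CAG CAT ATT GTA ATT GGG CAA TGA ACC ATT AGT — no ATG→stop ORF.
Frame +2: GCA AGA GCG CGA TTT TTT ATG AGC AGC ATA TTG TAA TTG GGC AAT GAA CCA TTA — ATG at 20, stop TAA at 35 → 18 nt.
Frame +3: CAA GAG CGC GAT TTT TTA TGA GCA GCA TAT TGT AAT TGG GCA ATG AAC CAT TAG — ATG at 45, stop TAG at 54 → 12 nt.
Frame -1: ACT AAT GGT TCA TTG CCC AAT TAC AAT ATG CTG CTC ATA AAA AAT CGC GCT CTT GCG — no ATG→stop ORF.
Frame -2: CTA ATG GTT CAT TGC CCA ATT ACA ATA TGC TGC TCA TAA AAA ATC GCG CTC TTG — ATG at 5, stop TAA at 38 → 36 nt.
Frame -3: TAA TGG TTC ATT GCC CAA TTA CAA TAT GCT GCT CAT AAA AAA TCG CGC TCT TGC — no ATG→stop ORF.
ORFs ≥ 36 nucleotides: frame -2 5–40 (36 nucleotides). Count = 1.

1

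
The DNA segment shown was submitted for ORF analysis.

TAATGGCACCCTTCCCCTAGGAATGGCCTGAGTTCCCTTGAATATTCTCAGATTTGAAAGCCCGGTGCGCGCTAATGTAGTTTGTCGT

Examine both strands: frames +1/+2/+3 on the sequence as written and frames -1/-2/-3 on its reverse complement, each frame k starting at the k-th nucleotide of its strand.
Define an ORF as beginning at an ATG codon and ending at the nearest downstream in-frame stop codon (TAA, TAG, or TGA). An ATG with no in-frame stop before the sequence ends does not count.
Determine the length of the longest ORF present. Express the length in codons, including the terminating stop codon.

6

Reverse complement (5'→3'): ACGACAAACTACATTAGCGCGCACCGGGCTTTCAAATCTGAGAATATTCAAGGGAACTCAGGCCATTCCTAGGGGAAGGGTGCCATTA
Frame +1: TAA TGG CAC CCT TCC CCT AGG AAT GGC CTG AGT TCC CTT GAA TAT TCT CAG ATT TGA AAG CCC GGT GCG CGC TAA TGT AGT TTG TCG — no ATG→stop ORF.
Frame +2: AAT GGC ACC CTT CCC CTA GGA ATG GCC TGA GTT CCC TTG AAT ATT CTC AGA TTT GAA AGC CCG GTG CGC GCT AAT GTA GTT TGT CGT — ATG at 23, stop TGA at 29 → 9 nt.
Frame +3: ATG GCA CCC TTC CCC TAG GAA TGG CCT GAG TTC CCT TGA ATA TTC TCA GAT TTG AAA GCC CGG TGC GCG CTA ATG TAG TTT GTC — ATG at 3, stop TAG at 18 → 18 nt; ATG at 75, stop TAG at 78 → 6 nt.
Frame -1: ACG ACA AAC TAC ATT AGC GCG CAC CGG GCT TTC AAA TCT GAG AAT ATT CAA GGG AAC TCA GGC CAT TCC TAG GGG AAG GGT GCC ATT — no ATG→stop ORF.
Frame -2: CGA CAA ACT ACA TTA GCG CGC ACC GGG CTT TCA AAT CTG AGA ATA TTC AAG GGA ACT CAG GCC ATT CCT AGG GGA AGG GTG CCA TTA — no ATG→stop ORF.
Frame -3: GAC AAA CTA CAT TAG CGC GCA CCG GGC TTT CAA ATC TGA GAA TAT TCA AGG GAA CTC AGG CCA TTC CTA GGG GAA GGG TGC CAT — no ATG→stop ORF.
Longest: frame +3, positions 3–20, 18 nt = 6 codons = 5 aa. → 6 codons.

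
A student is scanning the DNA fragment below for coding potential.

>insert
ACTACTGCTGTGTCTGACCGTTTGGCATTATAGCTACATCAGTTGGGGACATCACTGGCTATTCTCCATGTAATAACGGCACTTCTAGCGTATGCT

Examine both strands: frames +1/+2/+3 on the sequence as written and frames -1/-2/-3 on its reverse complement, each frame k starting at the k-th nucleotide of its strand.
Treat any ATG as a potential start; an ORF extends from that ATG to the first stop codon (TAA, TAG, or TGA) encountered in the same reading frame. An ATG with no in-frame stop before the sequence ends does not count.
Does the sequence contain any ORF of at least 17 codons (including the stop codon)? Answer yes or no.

yes

Reverse complement (5'→3'): AGCATACGCTAGAAGTGCCGTTATTACATGGAGAATAGCCAGTGATGTCCCCAACTGATGTAGCTATAATGCCAAACGGTCAGACACAGCAGTAGT
Frame +1: ACT ACT GCT GTG TCT GAC CGT TTG GCA TTA TAG CTA CAT CAG TTG GGG ACA TCA CTG GCT ATT CTC CAT GTA ATA ACG GCA CTT CTA GCG TAT GCT — no ATG→stop ORF.
Frame +2: CTA CTG CTG TGT CTG ACC GTT TGG CAT TAT AGC TAC ATC AGT TGG GGA CAT CAC TGG CTA TTC TCC ATG TAA TAA CGG CAC TTC TAG CGT ATG — ATG at 68, stop TAA at 71 → 6 nt.
Frame +3: TAC TGC TGT GTC TGA CCG TTT GGC ATT ATA GCT ACA TCA GTT GGG GAC ATC ACT GGC TAT TCT CCA TGT AAT AAC GGC ACT TCT AGC GTA TGC — no ATG→stop ORF.
Frame -1: AGC ATA CGC TAG AAG TGC CGT TAT TAC ATG GAG AAT AGC CAG TGA TGT CCC CAA CTG ATG TAG CTA TAA TGC CAA ACG GTC AGA CAC AGC AGT AGT — ATG at 28, stop TGA at 43 → 18 nt; ATG at 58, stop TAG at 61 → 6 nt.
Frame -2: GCA TAC GCT AGA AGT GCC GTT ATT ACA TGG AGA ATA GCC AGT GAT GTC CCC AAC TGA TGT AGC TAT AAT GCC AAA CGG TCA GAC ACA GCA GTA — no ATG→stop ORF.
Frame -3: CAT ACG CTA GAA GTG CCG TTA TTA CAT GGA GAA TAG CCA GTG ATG TCC CCA ACT GAT GTA GCT ATA ATG CCA AAC GGT CAG ACA CAG CAG TAG — ATG at 45, stop TAG at 93 → 51 nt; ATG at 69, stop TAG at 93 → 27 nt.
Frame -3 has an ORF of 17 codons (positions 45–95) ≥ 17, so yes.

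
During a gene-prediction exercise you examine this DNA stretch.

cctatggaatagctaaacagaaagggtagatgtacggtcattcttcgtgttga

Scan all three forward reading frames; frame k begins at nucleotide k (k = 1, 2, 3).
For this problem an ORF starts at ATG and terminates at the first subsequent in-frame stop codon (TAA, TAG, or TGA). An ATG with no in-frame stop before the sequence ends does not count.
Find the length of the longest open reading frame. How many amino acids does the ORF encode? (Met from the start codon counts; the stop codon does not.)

Frame 1: CCT ATG GAA TAG CTA AAC AGA AAG GGT AGA TGT ACG GTC ATT CTT CGT GTT — ATG at 4, stop TAG at 10 → 9 nt.
Frame 2: CTA TGG AAT AGC TAA ACA GAA AGG GTA GAT GTA CGG TCA TTC TTC GTG TTG — no ATG→stop ORF.
Frame 3: TAT GGA ATA GCT AAA CAG AAA GGG TAG ATG TAC GGT CAT TCT TCG TGT TGA — ATG at 30, stop TGA at 51 → 24 nt.
Longest: frame 3, positions 30–53, 24 nt = 8 codons = 7 aa. → 7 amino acids.

7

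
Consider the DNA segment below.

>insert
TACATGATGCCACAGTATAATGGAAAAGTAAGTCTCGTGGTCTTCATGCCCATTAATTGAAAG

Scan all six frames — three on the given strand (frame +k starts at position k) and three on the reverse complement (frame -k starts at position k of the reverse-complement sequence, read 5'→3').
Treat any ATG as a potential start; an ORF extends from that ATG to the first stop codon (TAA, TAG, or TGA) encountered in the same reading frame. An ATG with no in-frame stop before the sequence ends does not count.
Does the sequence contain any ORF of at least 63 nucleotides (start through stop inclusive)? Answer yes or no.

no

Reverse complement (5'→3'): CTTTCAATTAATGGGCATGAAGACCACGAGACTTACTTTTCCATTATACTGTGGCATCATGTA
Frame +1: TAC ATG ATG CCA CAG TAT AAT GGA AAA GTA AGT CTC GTG GTC TTC ATG CCC ATT AAT TGA AAG — ATG at 4, stop TGA at 58 → 57 nt; ATG at 7, stop TGA at 58 → 54 nt; ATG at 46, stop TGA at 58 → 15 nt.
Frame +2: ACA TGA TGC CAC AGT ATA ATG GAA AAG TAA GTC TCG TGG TCT TCA TGC CCA TTA ATT GAA — ATG at 20, stop TAA at 29 → 12 nt.
Frame +3: CAT GAT GCC ACA GTA TAA TGG AAA AGT AAG TCT CGT GGT CTT CAT GCC CAT TAA TTG AAA — no ATG→stop ORF.
Frame -1: CTT TCA ATT AAT GGG CAT GAA GAC CAC GAG ACT TAC TTT TCC ATT ATA CTG TGG CAT CAT GTA — no ATG→stop ORF.
Frame -2: TTT CAA TTA ATG GGC ATG AAG ACC ACG AGA CTT ACT TTT CCA TTA TAC TGT GGC ATC ATG — no ATG→stop ORF.
Frame -3: TTC AAT TAA TGG GCA TGA AGA CCA CGA GAC TTA CTT TTC CAT TAT ACT GTG GCA TCA TGT — no ATG→stop ORF.
Largest ORF found is 57 nucleotides < 63, so no.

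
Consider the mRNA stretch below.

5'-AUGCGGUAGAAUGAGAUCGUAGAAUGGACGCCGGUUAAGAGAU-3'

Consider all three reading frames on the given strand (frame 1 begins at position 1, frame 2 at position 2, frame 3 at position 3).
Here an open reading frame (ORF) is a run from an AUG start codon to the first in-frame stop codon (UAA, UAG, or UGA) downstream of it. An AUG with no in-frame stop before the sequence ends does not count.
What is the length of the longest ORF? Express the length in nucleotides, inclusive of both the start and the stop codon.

Frame 1: AUG CGG UAG AAU GAG AUC GUA GAA UGG ACG CCG GUU AAG AGA — AUG at 1, stop UAG at 7 → 9 nt.
Frame 2: UGC GGU AGA AUG AGA UCG UAG AAU GGA CGC CGG UUA AGA GAU — AUG at 11, stop UAG at 20 → 12 nt.
Frame 3: GCG GUA GAA UGA GAU CGU AGA AUG GAC GCC GGU UAA GAG — AUG at 24, stop UAA at 36 → 15 nt.
Longest: frame 3, positions 24–38, 15 nt = 5 codons = 4 aa. → 15 nucleotides.

15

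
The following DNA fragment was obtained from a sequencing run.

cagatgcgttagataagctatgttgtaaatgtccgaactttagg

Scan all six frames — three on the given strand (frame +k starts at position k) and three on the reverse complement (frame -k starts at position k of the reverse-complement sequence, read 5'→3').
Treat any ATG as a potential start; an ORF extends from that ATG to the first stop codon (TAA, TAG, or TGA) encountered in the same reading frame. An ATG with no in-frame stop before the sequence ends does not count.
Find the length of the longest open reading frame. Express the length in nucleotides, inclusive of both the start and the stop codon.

Reverse complement (5'→3'): CCTAAAGTTCGGACATTTACAACATAGCTTATCTAACGCATCTG
Frame +1: CAG ATG CGT TAG ATA AGC TAT GTT GTA AAT GTC CGA ACT TTA — ATG at 4, stop TAG at 10 → 9 nt.
Frame +2: AGA TGC GTT AGA TAA GCT ATG TTG TAA ATG TCC GAA CTT TAG — ATG at 20, stop TAA at 26 → 9 nt; ATG at 29, stop TAG at 41 → 15 nt.
Frame +3: GAT GCG TTA GAT AAG CTA TGT TGT AAA TGT CCG AAC TTT AGG — no ATG→stop ORF.
Frame -1: CCT AAA GTT CGG ACA TTT ACA ACA TAG CTT ATC TAA CGC ATC — no ATG→stop ORF.
Frame -2: CTA AAG TTC GGA CAT TTA CAA CAT AGC TTA TCT AAC GCA TCT — no ATG→stop ORF.
Frame -3: TAA AGT TCG GAC ATT TAC AAC ATA GCT TAT CTA ACG CAT CTG — no ATG→stop ORF.
Longest: frame +2, positions 29–43, 15 nt = 5 codons = 4 aa. → 15 nucleotides.

15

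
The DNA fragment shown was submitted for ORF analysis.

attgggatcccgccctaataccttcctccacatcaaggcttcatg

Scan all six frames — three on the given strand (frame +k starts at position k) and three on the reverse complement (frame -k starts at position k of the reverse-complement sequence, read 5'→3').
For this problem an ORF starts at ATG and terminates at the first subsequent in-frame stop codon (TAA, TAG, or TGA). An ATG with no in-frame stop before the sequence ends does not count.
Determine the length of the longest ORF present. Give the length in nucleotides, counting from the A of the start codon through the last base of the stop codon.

12

Reverse complement (5'→3'): CATGAAGCCTTGATGTGGAGGAAGGTATTAGGGCGGGATCCCAAT
Frame +1: ATT GGG ATC CCG CCC TAA TAC CTT CCT CCA CAT CAA GGC TTC ATG — no ATG→stop ORF.
Frame +2: TTG GGA TCC CGC CCT AAT ACC TTC CTC CAC ATC AAG GCT TCA — no ATG→stop ORF.
Frame +3: TGG GAT CCC GCC CTA ATA CCT TCC TCC ACA TCA AGG CTT CAT — no ATG→stop ORF.
Frame -1: CAT GAA GCC TTG ATG TGG AGG AAG GTA TTA GGG CGG GAT CCC AAT — no ATG→stop ORF.
Frame -2: ATG AAG CCT TGA TGT GGA GGA AGG TAT TAG GGC GGG ATC CCA — ATG at 2, stop TGA at 11 → 12 nt.
Frame -3: TGA AGC CTT GAT GTG GAG GAA GGT ATT AGG GCG GGA TCC CAA — no ATG→stop ORF.
Longest: frame -2, positions 2–13, 12 nt = 4 codons = 3 aa. → 12 nucleotides.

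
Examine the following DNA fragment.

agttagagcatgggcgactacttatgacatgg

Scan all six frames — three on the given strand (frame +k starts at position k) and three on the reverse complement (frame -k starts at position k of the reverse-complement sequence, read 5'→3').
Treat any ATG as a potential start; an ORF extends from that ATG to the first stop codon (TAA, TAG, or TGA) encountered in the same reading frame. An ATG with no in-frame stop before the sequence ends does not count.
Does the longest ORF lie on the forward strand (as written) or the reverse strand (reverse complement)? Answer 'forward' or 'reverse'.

Reverse complement (5'→3'): CCATGTCATAAGTAGTCGCCCATGCTCTAACT
Frame +1: AGT TAG AGC ATG GGC GAC TAC TTA TGA CAT — ATG at 10, stop TGA at 25 → 18 nt.
Frame +2: GTT AGA GCA TGG GCG ACT ACT TAT GAC ATG — no ATG→stop ORF.
Frame +3: TTA GAG CAT GGG CGA CTA CTT ATG ACA TGG — no ATG→stop ORF.
Frame -1: CCA TGT CAT AAG TAG TCG CCC ATG CTC TAA — ATG at 22, stop TAA at 28 → 9 nt.
Frame -2: CAT GTC ATA AGT AGT CGC CCA TGC TCT AAC — no ATG→stop ORF.
Frame -3: ATG TCA TAA GTA GTC GCC CAT GCT CTA ACT — ATG at 3, stop TAA at 9 → 9 nt.
Forward-strand max 18 nt; reverse-strand max 9 nt. The forward strand has the longer ORF.

forward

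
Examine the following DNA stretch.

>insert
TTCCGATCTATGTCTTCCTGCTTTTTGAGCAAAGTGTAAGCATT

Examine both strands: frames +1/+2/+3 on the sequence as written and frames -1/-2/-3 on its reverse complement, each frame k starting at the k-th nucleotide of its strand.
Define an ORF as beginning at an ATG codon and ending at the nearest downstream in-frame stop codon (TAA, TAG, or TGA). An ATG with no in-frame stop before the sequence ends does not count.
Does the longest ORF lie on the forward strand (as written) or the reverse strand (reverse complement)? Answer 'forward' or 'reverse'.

Reverse complement (5'→3'): AATGCTTACACTTTGCTCAAAAAGCAGGAAGACATAGATCGGAA
Frame +1: TTC CGA TCT ATG TCT TCC TGC TTT TTG AGC AAA GTG TAA GCA — ATG at 10, stop TAA at 37 → 30 nt.
Frame +2: TCC GAT CTA TGT CTT CCT GCT TTT TGA GCA AAG TGT AAG CAT — no ATG→stop ORF.
Frame +3: CCG ATC TAT GTC TTC CTG CTT TTT GAG CAA AGT GTA AGC ATT — no ATG→stop ORF.
Frame -1: AAT GCT TAC ACT TTG CTC AAA AAG CAG GAA GAC ATA GAT CGG — no ATG→stop ORF.
Frame -2: ATG CTT ACA CTT TGC TCA AAA AGC AGG AAG ACA TAG ATC GGA — ATG at 2, stop TAG at 35 → 36 nt.
Frame -3: TGC TTA CAC TTT GCT CAA AAA GCA GGA AGA CAT AGA TCG GAA — no ATG→stop ORF.
Forward-strand max 30 nt; reverse-strand max 36 nt. The reverse strand has the longer ORF.

reverse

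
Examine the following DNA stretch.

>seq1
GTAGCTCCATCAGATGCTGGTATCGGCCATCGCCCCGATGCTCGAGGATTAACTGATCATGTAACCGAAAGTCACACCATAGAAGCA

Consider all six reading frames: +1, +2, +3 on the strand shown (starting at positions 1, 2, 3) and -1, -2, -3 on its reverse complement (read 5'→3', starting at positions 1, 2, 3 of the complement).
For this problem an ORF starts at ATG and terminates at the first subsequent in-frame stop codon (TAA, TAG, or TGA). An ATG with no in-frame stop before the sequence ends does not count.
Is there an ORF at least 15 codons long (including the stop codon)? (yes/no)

no

Reverse complement (5'→3'): TGCTTCTATGGTGTGACTTTCGGTTACATGATCAGTTAATCCTCGAGCATCGGGGCGATGGCCGATACCAGCATCTGATGGAGCTAC
Frame +1: GTA GCT CCA TCA GAT GCT GGT ATC GGC CAT CGC CCC GAT GCT CGA GGA TTA ACT GAT CAT GTA ACC GAA AGT CAC ACC ATA GAA GCA — no ATG→stop ORF.
Frame +2: TAG CTC CAT CAG ATG CTG GTA TCG GCC ATC GCC CCG ATG CTC GAG GAT TAA CTG ATC ATG TAA CCG AAA GTC ACA CCA TAG AAG — ATG at 14, stop TAA at 50 → 39 nt; ATG at 38, stop TAA at 50 → 15 nt; ATG at 59, stop TAA at 62 → 6 nt.
Frame +3: AGC TCC ATC AGA TGC TGG TAT CGG CCA TCG CCC CGA TGC TCG AGG ATT AAC TGA TCA TGT AAC CGA AAG TCA CAC CAT AGA AGC — no ATG→stop ORF.
Frame -1: TGC TTC TAT GGT GTG ACT TTC GGT TAC ATG ATC AGT TAA TCC TCG AGC ATC GGG GCG ATG GCC GAT ACC AGC ATC TGA TGG AGC TAC — ATG at 28, stop TAA at 37 → 12 nt; ATG at 58, stop TGA at 76 → 21 nt.
Frame -2: GCT TCT ATG GTG TGA CTT TCG GTT ACA TGA TCA GTT AAT CCT CGA GCA TCG GGG CGA TGG CCG ATA CCA GCA TCT GAT GGA GCT — ATG at 8, stop TGA at 14 → 9 nt.
Frame -3: CTT CTA TGG TGT GAC TTT CGG TTA CAT GAT CAG TTA ATC CTC GAG CAT CGG GGC GAT GGC CGA TAC CAG CAT CTG ATG GAG CTA — no ATG→stop ORF.
Largest ORF found is 13 codons < 15, so no.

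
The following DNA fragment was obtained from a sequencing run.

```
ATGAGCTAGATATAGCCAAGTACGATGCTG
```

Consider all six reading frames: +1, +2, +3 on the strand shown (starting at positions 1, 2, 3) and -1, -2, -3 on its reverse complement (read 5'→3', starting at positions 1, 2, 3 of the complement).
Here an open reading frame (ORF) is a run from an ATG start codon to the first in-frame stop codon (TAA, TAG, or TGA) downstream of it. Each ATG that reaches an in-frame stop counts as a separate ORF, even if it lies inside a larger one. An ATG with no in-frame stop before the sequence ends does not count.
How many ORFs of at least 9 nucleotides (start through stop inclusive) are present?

Reverse complement (5'→3'): CAGCATCGTACTTGGCTATATCTAGCTCAT
Frame +1: ATG AGC TAG ATA TAG CCA AGT ACG ATG CTG — ATG at 1, stop TAG at 7 → 9 nt.
Frame +2: TGA GCT AGA TAT AGC CAA GTA CGA TGC — no ATG→stop ORF.
Frame +3: GAG CTA GAT ATA GCC AAG TAC GAT GCT — no ATG→stop ORF.
Frame -1: CAG CAT CGT ACT TGG CTA TAT CTA GCT CAT — no ATG→stop ORF.
Frame -2: AGC ATC GTA CTT GGC TAT ATC TAG CTC — no ATG→stop ORF.
Frame -3: GCA TCG TAC TTG GCT ATA TCT AGC TCA — no ATG→stop ORF.
ORFs ≥ 9 nucleotides: frame +1 1–9 (9 nucleotides). Count = 1.

1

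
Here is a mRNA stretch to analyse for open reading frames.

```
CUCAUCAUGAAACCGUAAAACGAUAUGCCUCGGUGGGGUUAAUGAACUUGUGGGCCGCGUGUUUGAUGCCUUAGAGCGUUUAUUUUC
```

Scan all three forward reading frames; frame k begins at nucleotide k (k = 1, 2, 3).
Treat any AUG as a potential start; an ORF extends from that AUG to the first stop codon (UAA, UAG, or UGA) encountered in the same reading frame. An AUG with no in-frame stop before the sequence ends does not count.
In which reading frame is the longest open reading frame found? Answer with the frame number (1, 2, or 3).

Frame 1: CUC AUC AUG AAA CCG UAA AAC GAU AUG CCU CGG UGG GGU UAA UGA ACU UGU GGG CCG CGU GUU UGA UGC CUU AGA GCG UUU AUU UUC — AUG at 7, stop UAA at 16 → 12 nt; AUG at 25, stop UAA at 40 → 18 nt.
Frame 2: UCA UCA UGA AAC CGU AAA ACG AUA UGC CUC GGU GGG GUU AAU GAA CUU GUG GGC CGC GUG UUU GAU GCC UUA GAG CGU UUA UUU — no AUG→stop ORF.
Frame 3: CAU CAU GAA ACC GUA AAA CGA UAU GCC UCG GUG GGG UUA AUG AAC UUG UGG GCC GCG UGU UUG AUG CCU UAG AGC GUU UAU UUU — AUG at 42, stop UAG at 72 → 33 nt; AUG at 66, stop UAG at 72 → 9 nt.
Longest ORF is 33 nt in frame 3 (positions 42–74).

3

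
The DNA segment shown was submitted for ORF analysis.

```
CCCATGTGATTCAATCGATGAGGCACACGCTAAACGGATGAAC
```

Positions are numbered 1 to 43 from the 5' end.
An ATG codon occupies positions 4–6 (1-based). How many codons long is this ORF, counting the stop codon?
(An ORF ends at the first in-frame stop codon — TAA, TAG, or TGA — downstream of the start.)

2

Codons from position 4: ATG (4–6), TGA (7–9).
TGA is the first in-frame stop; that's 2 codons including the stop.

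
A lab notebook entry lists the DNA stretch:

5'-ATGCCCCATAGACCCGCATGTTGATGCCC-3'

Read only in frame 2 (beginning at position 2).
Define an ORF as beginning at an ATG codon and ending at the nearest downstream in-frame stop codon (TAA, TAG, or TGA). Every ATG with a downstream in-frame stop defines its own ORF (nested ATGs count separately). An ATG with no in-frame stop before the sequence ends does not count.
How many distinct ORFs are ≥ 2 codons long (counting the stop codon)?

0

Frame 2: TGC CCC ATA GAC CCG CAT GTT GAT GCC — no ATG→stop ORF.
No ORF reaches 2 codons. Count = 0.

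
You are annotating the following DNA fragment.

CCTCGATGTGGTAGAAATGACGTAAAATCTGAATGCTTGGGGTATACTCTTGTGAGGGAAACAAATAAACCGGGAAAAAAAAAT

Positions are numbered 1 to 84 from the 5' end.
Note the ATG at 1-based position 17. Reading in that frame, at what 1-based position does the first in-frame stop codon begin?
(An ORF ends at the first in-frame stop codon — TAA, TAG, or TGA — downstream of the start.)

23

Codons from position 17: ATG (17–19), ACG (20–22), TAA (23–25).
TAA is a stop codon; it begins at position 23.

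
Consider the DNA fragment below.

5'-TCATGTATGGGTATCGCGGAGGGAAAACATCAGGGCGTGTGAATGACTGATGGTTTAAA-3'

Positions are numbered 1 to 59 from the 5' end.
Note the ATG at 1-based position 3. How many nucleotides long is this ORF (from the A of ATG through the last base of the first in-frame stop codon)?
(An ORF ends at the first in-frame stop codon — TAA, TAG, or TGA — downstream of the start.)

Codons from position 3: ATG (3–5), TAT (6–8), GGG (9–11), TAT (12–14), CGC (15–17), GGA (18–20), GGG (21–23), AAA (24–26), ACA (27–29), TCA (30–32), GGG (33–35), CGT (36–38), GTG (39–41), AAT (42–44), GAC (45–47), TGA (48–50).
TGA is the first in-frame stop; ORF spans 3–50, 48 nucleotides.

48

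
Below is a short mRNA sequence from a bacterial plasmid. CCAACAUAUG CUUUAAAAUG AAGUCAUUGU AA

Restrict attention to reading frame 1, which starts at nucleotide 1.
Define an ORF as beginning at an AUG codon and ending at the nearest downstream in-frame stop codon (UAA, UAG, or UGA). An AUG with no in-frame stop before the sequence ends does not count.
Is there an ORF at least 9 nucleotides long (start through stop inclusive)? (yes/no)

Frame 1: CCA ACA UAU GCU UUA AAA UGA AGU CAU UGU — no AUG→stop ORF.
Largest ORF found is 0 nucleotides < 9, so no.

no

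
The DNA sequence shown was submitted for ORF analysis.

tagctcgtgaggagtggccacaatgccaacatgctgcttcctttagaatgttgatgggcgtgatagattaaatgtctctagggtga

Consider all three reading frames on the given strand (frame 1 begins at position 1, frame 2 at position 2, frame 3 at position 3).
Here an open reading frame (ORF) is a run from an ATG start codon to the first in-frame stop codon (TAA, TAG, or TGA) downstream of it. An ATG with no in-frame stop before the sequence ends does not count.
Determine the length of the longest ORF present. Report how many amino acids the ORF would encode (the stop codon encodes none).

7

Frame 1: TAG CTC GTG AGG AGT GGC CAC AAT GCC AAC ATG CTG CTT CCT TTA GAA TGT TGA TGG GCG TGA TAG ATT AAA TGT CTC TAG GGT — ATG at 31, stop TGA at 52 → 24 nt.
Frame 2: AGC TCG TGA GGA GTG GCC ACA ATG CCA ACA TGC TGC TTC CTT TAG AAT GTT GAT GGG CGT GAT AGA TTA AAT GTC TCT AGG GTG — ATG at 23, stop TAG at 44 → 24 nt.
Frame 3: GCT CGT GAG GAG TGG CCA CAA TGC CAA CAT GCT GCT TCC TTT AGA ATG TTG ATG GGC GTG ATA GAT TAA ATG TCT CTA GGG TGA — ATG at 48, stop TAA at 69 → 24 nt; ATG at 54, stop TAA at 69 → 18 nt; ATG at 72, stop TGA at 84 → 15 nt.
Longest: frame 1, positions 31–54, 24 nt = 8 codons = 7 aa. → 7 amino acids.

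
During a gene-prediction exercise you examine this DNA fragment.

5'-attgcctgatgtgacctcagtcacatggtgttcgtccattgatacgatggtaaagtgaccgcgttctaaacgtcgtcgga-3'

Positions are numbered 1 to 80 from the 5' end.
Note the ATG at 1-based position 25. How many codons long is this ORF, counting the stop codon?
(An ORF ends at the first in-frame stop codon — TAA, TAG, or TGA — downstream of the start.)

Codons from position 25: ATG (25–27), GTG (28–30), TTC (31–33), GTC (34–36), CAT (37–39), TGA (40–42).
TGA is the first in-frame stop; that's 6 codons including the stop.

6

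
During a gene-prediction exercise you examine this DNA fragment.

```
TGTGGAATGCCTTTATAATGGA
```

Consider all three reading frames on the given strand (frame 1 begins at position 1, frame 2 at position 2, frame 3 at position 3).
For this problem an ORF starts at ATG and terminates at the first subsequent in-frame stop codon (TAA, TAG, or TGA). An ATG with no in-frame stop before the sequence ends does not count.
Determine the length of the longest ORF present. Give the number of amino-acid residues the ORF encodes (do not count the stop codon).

3

Frame 1: TGT GGA ATG CCT TTA TAA TGG — ATG at 7, stop TAA at 16 → 12 nt.
Frame 2: GTG GAA TGC CTT TAT AAT GGA — no ATG→stop ORF.
Frame 3: TGG AAT GCC TTT ATA ATG — no ATG→stop ORF.
Longest: frame 1, positions 7–18, 12 nt = 4 codons = 3 aa. → 3 amino acids.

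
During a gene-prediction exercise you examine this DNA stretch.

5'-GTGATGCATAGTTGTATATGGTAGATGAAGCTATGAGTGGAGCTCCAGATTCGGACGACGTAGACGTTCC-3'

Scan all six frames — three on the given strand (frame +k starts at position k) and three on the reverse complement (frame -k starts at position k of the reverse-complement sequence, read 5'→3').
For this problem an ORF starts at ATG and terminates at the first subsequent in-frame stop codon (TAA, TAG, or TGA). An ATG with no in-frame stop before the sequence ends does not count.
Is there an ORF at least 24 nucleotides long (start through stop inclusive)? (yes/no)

Reverse complement (5'→3'): GGAACGTCTACGTCGTCCGAATCTGGAGCTCCACTCATAGCTTCATCTACCATATACAACTATGCATCAC
Frame +1: GTG ATG CAT AGT TGT ATA TGG TAG ATG AAG CTA TGA GTG GAG CTC CAG ATT CGG ACG ACG TAG ACG TTC — ATG at 4, stop TAG at 22 → 21 nt; ATG at 25, stop TGA at 34 → 12 nt.
Frame +2: TGA TGC ATA GTT GTA TAT GGT AGA TGA AGC TAT GAG TGG AGC TCC AGA TTC GGA CGA CGT AGA CGT TCC — no ATG→stop ORF.
Frame +3: GAT GCA TAG TTG TAT ATG GTA GAT GAA GCT ATG AGT GGA GCT CCA GAT TCG GAC GAC GTA GAC GTT — no ATG→stop ORF.
Frame -1: GGA ACG TCT ACG TCG TCC GAA TCT GGA GCT CCA CTC ATA GCT TCA TCT ACC ATA TAC AAC TAT GCA TCA — no ATG→stop ORF.
Frame -2: GAA CGT CTA CGT CGT CCG AAT CTG GAG CTC CAC TCA TAG CTT CAT CTA CCA TAT ACA ACT ATG CAT CAC — no ATG→stop ORF.
Frame -3: AAC GTC TAC GTC GTC CGA ATC TGG AGC TCC ACT CAT AGC TTC ATC TAC CAT ATA CAA CTA TGC ATC — no ATG→stop ORF.
Largest ORF found is 21 nucleotides < 24, so no.

no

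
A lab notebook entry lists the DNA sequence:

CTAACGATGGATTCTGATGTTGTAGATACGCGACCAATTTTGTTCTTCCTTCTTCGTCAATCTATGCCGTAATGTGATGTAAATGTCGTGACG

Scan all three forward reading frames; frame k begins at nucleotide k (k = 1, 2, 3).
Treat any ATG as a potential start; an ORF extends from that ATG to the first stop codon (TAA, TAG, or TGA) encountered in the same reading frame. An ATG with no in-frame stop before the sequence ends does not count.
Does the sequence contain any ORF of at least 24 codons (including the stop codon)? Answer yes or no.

Frame 1: CTA ACG ATG GAT TCT GAT GTT GTA GAT ACG CGA CCA ATT TTG TTC TTC CTT CTT CGT CAA TCT ATG CCG TAA TGT GAT GTA AAT GTC GTG ACG — ATG at 7, stop TAA at 70 → 66 nt; ATG at 64, stop TAA at 70 → 9 nt.
Frame 2: TAA CGA TGG ATT CTG ATG TTG TAG ATA CGC GAC CAA TTT TGT TCT TCC TTC TTC GTC AAT CTA TGC CGT AAT GTG ATG TAA ATG TCG TGA — ATG at 17, stop TAG at 23 → 9 nt; ATG at 77, stop TAA at 80 → 6 nt; ATG at 83, stop TGA at 89 → 9 nt.
Frame 3: AAC GAT GGA TTC TGA TGT TGT AGA TAC GCG ACC AAT TTT GTT CTT CCT TCT TCG TCA ATC TAT GCC GTA ATG TGA TGT AAA TGT CGT GAC — ATG at 72, stop TGA at 75 → 6 nt.
Largest ORF found is 22 codons < 24, so no.

no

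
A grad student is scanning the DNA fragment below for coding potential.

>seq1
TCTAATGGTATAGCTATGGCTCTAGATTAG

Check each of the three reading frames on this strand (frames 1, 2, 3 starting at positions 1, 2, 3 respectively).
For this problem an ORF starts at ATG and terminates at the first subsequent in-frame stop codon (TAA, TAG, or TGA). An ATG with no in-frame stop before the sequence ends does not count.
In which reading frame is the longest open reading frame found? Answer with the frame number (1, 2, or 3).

1

Frame 1: TCT AAT GGT ATA GCT ATG GCT CTA GAT TAG — ATG at 16, stop TAG at 28 → 15 nt.
Frame 2: CTA ATG GTA TAG CTA TGG CTC TAG ATT — ATG at 5, stop TAG at 11 → 9 nt.
Frame 3: TAA TGG TAT AGC TAT GGC TCT AGA TTA — no ATG→stop ORF.
Longest ORF is 15 nt in frame 1 (positions 16–30).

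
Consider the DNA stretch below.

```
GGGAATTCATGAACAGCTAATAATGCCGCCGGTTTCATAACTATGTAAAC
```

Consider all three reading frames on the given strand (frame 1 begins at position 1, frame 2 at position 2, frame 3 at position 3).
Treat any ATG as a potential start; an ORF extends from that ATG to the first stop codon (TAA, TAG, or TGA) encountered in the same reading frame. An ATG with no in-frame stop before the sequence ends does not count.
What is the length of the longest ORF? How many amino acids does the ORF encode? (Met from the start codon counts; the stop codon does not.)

5

Frame 1: GGG AAT TCA TGA ACA GCT AAT AAT GCC GCC GGT TTC ATA ACT ATG TAA — ATG at 43, stop TAA at 46 → 6 nt.
Frame 2: GGA ATT CAT GAA CAG CTA ATA ATG CCG CCG GTT TCA TAA CTA TGT AAA — ATG at 23, stop TAA at 38 → 18 nt.
Frame 3: GAA TTC ATG AAC AGC TAA TAA TGC CGC CGG TTT CAT AAC TAT GTA AAC — ATG at 9, stop TAA at 18 → 12 nt.
Longest: frame 2, positions 23–40, 18 nt = 6 codons = 5 aa. → 5 amino acids.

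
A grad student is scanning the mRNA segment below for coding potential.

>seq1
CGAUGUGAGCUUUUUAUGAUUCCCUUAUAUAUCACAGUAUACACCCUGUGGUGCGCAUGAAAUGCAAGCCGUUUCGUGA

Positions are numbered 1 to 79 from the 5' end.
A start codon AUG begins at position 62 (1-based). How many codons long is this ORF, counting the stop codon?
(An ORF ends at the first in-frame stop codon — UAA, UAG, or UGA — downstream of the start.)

6

Codons from position 62: AUG (62–64), CAA (65–67), GCC (68–70), GUU (71–73), UCG (74–76), UGA (77–79).
UGA is the first in-frame stop; that's 6 codons including the stop.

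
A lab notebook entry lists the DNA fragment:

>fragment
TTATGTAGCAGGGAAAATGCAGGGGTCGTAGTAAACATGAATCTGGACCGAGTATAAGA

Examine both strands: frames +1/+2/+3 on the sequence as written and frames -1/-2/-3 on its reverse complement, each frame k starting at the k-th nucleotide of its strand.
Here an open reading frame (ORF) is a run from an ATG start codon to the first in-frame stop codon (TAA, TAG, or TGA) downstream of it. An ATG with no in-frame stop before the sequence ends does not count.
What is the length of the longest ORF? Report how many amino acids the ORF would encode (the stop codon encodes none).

6

Reverse complement (5'→3'): TCTTATACTCGGTCCAGATTCATGTTTACTACGACCCCTGCATTTTCCCTGCTACATAA
Frame +1: TTA TGT AGC AGG GAA AAT GCA GGG GTC GTA GTA AAC ATG AAT CTG GAC CGA GTA TAA — ATG at 37, stop TAA at 55 → 21 nt.
Frame +2: TAT GTA GCA GGG AAA ATG CAG GGG TCG TAG TAA ACA TGA ATC TGG ACC GAG TAT AAG — ATG at 17, stop TAG at 29 → 15 nt.
Frame +3: ATG TAG CAG GGA AAA TGC AGG GGT CGT AGT AAA CAT GAA TCT GGA CCG AGT ATA AGA — ATG at 3, stop TAG at 6 → 6 nt.
Frame -1: TCT TAT ACT CGG TCC AGA TTC ATG TTT ACT ACG ACC CCT GCA TTT TCC CTG CTA CAT — no ATG→stop ORF.
Frame -2: CTT ATA CTC GGT CCA GAT TCA TGT TTA CTA CGA CCC CTG CAT TTT CCC TGC TAC ATA — no ATG→stop ORF.
Frame -3: TTA TAC TCG GTC CAG ATT CAT GTT TAC TAC GAC CCC TGC ATT TTC CCT GCT ACA TAA — no ATG→stop ORF.
Longest: frame +1, positions 37–57, 21 nt = 7 codons = 6 aa. → 6 amino acids.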